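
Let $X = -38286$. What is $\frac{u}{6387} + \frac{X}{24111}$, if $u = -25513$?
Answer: $- \frac{31839875}{5703591} \approx -5.5824$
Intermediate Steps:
$\frac{u}{6387} + \frac{X}{24111} = - \frac{25513}{6387} - \frac{38286}{24111} = \left(-25513\right) \frac{1}{6387} - \frac{1418}{893} = - \frac{25513}{6387} - \frac{1418}{893} = - \frac{31839875}{5703591}$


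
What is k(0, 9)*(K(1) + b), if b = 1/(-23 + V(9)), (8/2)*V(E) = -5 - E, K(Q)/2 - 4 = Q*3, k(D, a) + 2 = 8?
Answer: 4440/53 ≈ 83.774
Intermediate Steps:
k(D, a) = 6 (k(D, a) = -2 + 8 = 6)
K(Q) = 8 + 6*Q (K(Q) = 8 + 2*(Q*3) = 8 + 2*(3*Q) = 8 + 6*Q)
V(E) = -5/4 - E/4 (V(E) = (-5 - E)/4 = -5/4 - E/4)
b = -2/53 (b = 1/(-23 + (-5/4 - ¼*9)) = 1/(-23 + (-5/4 - 9/4)) = 1/(-23 - 7/2) = 1/(-53/2) = -2/53 ≈ -0.037736)
k(0, 9)*(K(1) + b) = 6*((8 + 6*1) - 2/53) = 6*((8 + 6) - 2/53) = 6*(14 - 2/53) = 6*(740/53) = 4440/53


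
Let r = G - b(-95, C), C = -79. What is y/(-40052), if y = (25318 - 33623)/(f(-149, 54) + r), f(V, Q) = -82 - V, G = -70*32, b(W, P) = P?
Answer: -8305/83868888 ≈ -9.9024e-5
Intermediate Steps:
G = -2240
r = -2161 (r = -2240 - 1*(-79) = -2240 + 79 = -2161)
y = 8305/2094 (y = (25318 - 33623)/((-82 - 1*(-149)) - 2161) = -8305/((-82 + 149) - 2161) = -8305/(67 - 2161) = -8305/(-2094) = -8305*(-1/2094) = 8305/2094 ≈ 3.9661)
y/(-40052) = (8305/2094)/(-40052) = (8305/2094)*(-1/40052) = -8305/83868888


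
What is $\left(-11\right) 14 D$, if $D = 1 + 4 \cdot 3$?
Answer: $-2002$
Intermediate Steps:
$D = 13$ ($D = 1 + 12 = 13$)
$\left(-11\right) 14 D = \left(-11\right) 14 \cdot 13 = \left(-154\right) 13 = -2002$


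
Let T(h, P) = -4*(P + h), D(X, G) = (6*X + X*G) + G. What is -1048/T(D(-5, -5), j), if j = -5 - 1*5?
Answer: -131/10 ≈ -13.100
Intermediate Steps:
D(X, G) = G + 6*X + G*X (D(X, G) = (6*X + G*X) + G = G + 6*X + G*X)
j = -10 (j = -5 - 5 = -10)
T(h, P) = -4*P - 4*h
-1048/T(D(-5, -5), j) = -1048/(-4*(-10) - 4*(-5 + 6*(-5) - 5*(-5))) = -1048/(40 - 4*(-5 - 30 + 25)) = -1048/(40 - 4*(-10)) = -1048/(40 + 40) = -1048/80 = (1/80)*(-1048) = -131/10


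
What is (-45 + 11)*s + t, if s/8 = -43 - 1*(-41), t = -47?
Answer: 497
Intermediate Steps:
s = -16 (s = 8*(-43 - 1*(-41)) = 8*(-43 + 41) = 8*(-2) = -16)
(-45 + 11)*s + t = (-45 + 11)*(-16) - 47 = -34*(-16) - 47 = 544 - 47 = 497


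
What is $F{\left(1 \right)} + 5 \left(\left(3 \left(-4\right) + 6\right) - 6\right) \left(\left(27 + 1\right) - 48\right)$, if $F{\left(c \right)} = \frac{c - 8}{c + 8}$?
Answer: $\frac{10793}{9} \approx 1199.2$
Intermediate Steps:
$F{\left(c \right)} = \frac{-8 + c}{8 + c}$
$F{\left(1 \right)} + 5 \left(\left(3 \left(-4\right) + 6\right) - 6\right) \left(\left(27 + 1\right) - 48\right) = \frac{-8 + 1}{8 + 1} + 5 \left(\left(3 \left(-4\right) + 6\right) - 6\right) \left(\left(27 + 1\right) - 48\right) = \frac{1}{9} \left(-7\right) + 5 \left(\left(-12 + 6\right) - 6\right) \left(28 - 48\right) = \frac{1}{9} \left(-7\right) + 5 \left(-6 - 6\right) \left(-20\right) = - \frac{7}{9} + 5 \left(-12\right) \left(-20\right) = - \frac{7}{9} - -1200 = - \frac{7}{9} + 1200 = \frac{10793}{9}$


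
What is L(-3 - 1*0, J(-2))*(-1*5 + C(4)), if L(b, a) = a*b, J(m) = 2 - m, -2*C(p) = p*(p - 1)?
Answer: 132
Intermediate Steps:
C(p) = -p*(-1 + p)/2 (C(p) = -p*(p - 1)/2 = -p*(-1 + p)/2)
L(-3 - 1*0, J(-2))*(-1*5 + C(4)) = ((2 - 1*(-2))*(-3 - 1*0))*(-1*5 + (½)*4*(1 - 1*4)) = ((2 + 2)*(-3 + 0))*(-5 + (½)*4*(1 - 4)) = (4*(-3))*(-5 + (½)*4*(-3)) = -12*(-5 - 6) = -12*(-11) = 132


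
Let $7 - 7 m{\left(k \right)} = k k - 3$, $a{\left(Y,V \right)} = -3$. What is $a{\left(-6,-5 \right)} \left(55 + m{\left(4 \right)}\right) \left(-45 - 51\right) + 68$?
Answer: $\frac{109628}{7} \approx 15661.0$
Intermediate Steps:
$m{\left(k \right)} = \frac{10}{7} - \frac{k^{2}}{7}$ ($m{\left(k \right)} = 1 - \frac{k k - 3}{7} = 1 - \frac{k^{2} - 3}{7} = 1 - \frac{-3 + k^{2}}{7} = 1 - \left(- \frac{3}{7} + \frac{k^{2}}{7}\right) = \frac{10}{7} - \frac{k^{2}}{7}$)
$a{\left(-6,-5 \right)} \left(55 + m{\left(4 \right)}\right) \left(-45 - 51\right) + 68 = - 3 \left(55 + \left(\frac{10}{7} - \frac{4^{2}}{7}\right)\right) \left(-45 - 51\right) + 68 = - 3 \left(55 + \left(\frac{10}{7} - \frac{16}{7}\right)\right) \left(-96\right) + 68 = - 3 \left(55 - \frac{6}{7}\right) \left(-96\right) + 68 = - 3 \cdot \frac{379}{7} \left(-96\right) + 68 = \left(-3\right) \left(- \frac{36384}{7}\right) + 68 = \frac{109152}{7} + 68 = \frac{109628}{7}$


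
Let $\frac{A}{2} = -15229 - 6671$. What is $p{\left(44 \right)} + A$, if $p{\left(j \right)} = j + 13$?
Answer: $-43743$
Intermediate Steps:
$p{\left(j \right)} = 13 + j$
$A = -43800$ ($A = 2 \left(-15229 - 6671\right) = 2 \left(-21900\right) = -43800$)
$p{\left(44 \right)} + A = \left(13 + 44\right) - 43800 = 57 - 43800 = -43743$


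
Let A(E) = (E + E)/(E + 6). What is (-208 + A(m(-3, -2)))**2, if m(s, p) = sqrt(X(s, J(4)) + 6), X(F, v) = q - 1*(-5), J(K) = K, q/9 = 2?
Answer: 2296372/49 - 36336*sqrt(29)/49 ≈ 42871.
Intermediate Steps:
q = 18 (q = 9*2 = 18)
X(F, v) = 23 (X(F, v) = 18 - 1*(-5) = 18 + 5 = 23)
m(s, p) = sqrt(29) (m(s, p) = sqrt(23 + 6) = sqrt(29))
A(E) = 2*E/(6 + E) (A(E) = (2*E)/(6 + E) = 2*E/(6 + E))
(-208 + A(m(-3, -2)))**2 = (-208 + 2*sqrt(29)/(6 + sqrt(29)))**2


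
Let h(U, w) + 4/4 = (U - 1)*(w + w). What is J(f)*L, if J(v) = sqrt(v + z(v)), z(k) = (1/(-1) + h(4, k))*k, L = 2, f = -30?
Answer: 2*sqrt(5430) ≈ 147.38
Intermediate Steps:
h(U, w) = -1 + 2*w*(-1 + U) (h(U, w) = -1 + (U - 1)*(w + w) = -1 + (-1 + U)*(2*w) = -1 + 2*w*(-1 + U))
z(k) = k*(-2 + 6*k) (z(k) = (1/(-1) + (-1 - 2*k + 2*4*k))*k = (-1 + (-1 - 2*k + 8*k))*k = (-1 + (-1 + 6*k))*k = (-2 + 6*k)*k = k*(-2 + 6*k))
J(v) = sqrt(v + 2*v*(-1 + 3*v))
J(f)*L = sqrt(-30*(-1 + 6*(-30)))*2 = sqrt(-30*(-1 - 180))*2 = sqrt(-30*(-181))*2 = sqrt(5430)*2 = 2*sqrt(5430)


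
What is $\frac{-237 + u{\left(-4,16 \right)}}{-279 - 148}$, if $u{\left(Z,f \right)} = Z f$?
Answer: $\frac{43}{61} \approx 0.70492$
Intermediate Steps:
$\frac{-237 + u{\left(-4,16 \right)}}{-279 - 148} = \frac{-237 - 64}{-279 - 148} = \frac{-237 - 64}{-427} = \left(-301\right) \left(- \frac{1}{427}\right) = \frac{43}{61}$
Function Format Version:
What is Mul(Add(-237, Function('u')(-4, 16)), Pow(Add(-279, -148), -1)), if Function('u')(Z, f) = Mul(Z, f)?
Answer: Rational(43, 61) ≈ 0.70492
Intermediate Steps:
Mul(Add(-237, Function('u')(-4, 16)), Pow(Add(-279, -148), -1)) = Mul(Add(-237, Mul(-4, 16)), Pow(Add(-279, -148), -1)) = Mul(Add(-237, -64), Pow(-427, -1)) = Mul(-301, Rational(-1, 427)) = Rational(43, 61)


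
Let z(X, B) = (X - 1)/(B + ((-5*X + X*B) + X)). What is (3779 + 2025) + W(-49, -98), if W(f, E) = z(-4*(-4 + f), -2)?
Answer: 7394085/1274 ≈ 5803.8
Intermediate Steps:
z(X, B) = (-1 + X)/(B - 4*X + B*X) (z(X, B) = (-1 + X)/(B + ((-5*X + B*X) + X)) = (-1 + X)/(B + (-4*X + B*X)) = (-1 + X)/(B - 4*X + B*X))
W(f, E) = (15 - 4*f)/(-98 + 24*f) (W(f, E) = (-1 - 4*(-4 + f))/(-2 - (-16)*(-4 + f) - (-8)*(-4 + f)) = (-1 + (16 - 4*f))/(-2 - 4*(16 - 4*f) - 2*(16 - 4*f)) = (15 - 4*f)/(-2 + (-64 + 16*f) + (-32 + 8*f)) = (15 - 4*f)/(-98 + 24*f))
(3779 + 2025) + W(-49, -98) = (3779 + 2025) + (-15 + 4*(-49))/(2*(49 - 12*(-49))) = 5804 + (-15 - 196)/(2*(49 + 588)) = 5804 + (½)*(-211)/637 = 5804 + (½)*(1/637)*(-211) = 5804 - 211/1274 = 7394085/1274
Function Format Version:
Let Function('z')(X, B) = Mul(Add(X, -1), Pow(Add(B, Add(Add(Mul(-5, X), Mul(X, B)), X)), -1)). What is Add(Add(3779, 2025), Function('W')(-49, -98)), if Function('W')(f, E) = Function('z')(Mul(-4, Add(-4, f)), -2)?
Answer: Rational(7394085, 1274) ≈ 5803.8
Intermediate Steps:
Function('z')(X, B) = Mul(Pow(Add(B, Mul(-4, X), Mul(B, X)), -1), Add(-1, X)) (Function('z')(X, B) = Mul(Add(-1, X), Pow(Add(B, Add(Add(Mul(-5, X), Mul(B, X)), X)), -1)) = Mul(Add(-1, X), Pow(Add(B, Add(Mul(-4, X), Mul(B, X))), -1)) = Mul(Add(-1, X), Pow(Add(B, Mul(-4, X), Mul(B, X)), -1)) = Mul(Pow(Add(B, Mul(-4, X), Mul(B, X)), -1), Add(-1, X)))
Function('W')(f, E) = Mul(Pow(Add(-98, Mul(24, f)), -1), Add(15, Mul(-4, f))) (Function('W')(f, E) = Mul(Pow(Add(-2, Mul(-4, Mul(-4, Add(-4, f))), Mul(-2, Mul(-4, Add(-4, f)))), -1), Add(-1, Mul(-4, Add(-4, f)))) = Mul(Pow(Add(-2, Mul(-4, Add(16, Mul(-4, f))), Mul(-2, Add(16, Mul(-4, f)))), -1), Add(-1, Add(16, Mul(-4, f)))) = Mul(Pow(Add(-2, Add(-64, Mul(16, f)), Add(-32, Mul(8, f))), -1), Add(15, Mul(-4, f))) = Mul(Pow(Add(-98, Mul(24, f)), -1), Add(15, Mul(-4, f))))
Add(Add(3779, 2025), Function('W')(-49, -98)) = Add(Add(3779, 2025), Mul(Rational(1, 2), Pow(Add(49, Mul(-12, -49)), -1), Add(-15, Mul(4, -49)))) = Add(5804, Mul(Rational(1, 2), Pow(Add(49, 588), -1), Add(-15, -196))) = Add(5804, Mul(Rational(1, 2), Pow(637, -1), -211)) = Add(5804, Mul(Rational(1, 2), Rational(1, 637), -211)) = Add(5804, Rational(-211, 1274)) = Rational(7394085, 1274)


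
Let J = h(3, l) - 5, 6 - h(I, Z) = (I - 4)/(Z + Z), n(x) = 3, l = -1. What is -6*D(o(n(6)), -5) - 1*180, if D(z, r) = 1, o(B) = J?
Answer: -186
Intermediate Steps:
h(I, Z) = 6 - (-4 + I)/(2*Z) (h(I, Z) = 6 - (I - 4)/(Z + Z) = 6 - (-4 + I)/(2*Z))
J = ½ (J = (½)*(4 - 1*3 + 12*(-1))/(-1) - 5 = (½)*(-1)*(4 - 3 - 12) - 5 = (½)*(-1)*(-11) - 5 = 11/2 - 5 = ½ ≈ 0.50000)
o(B) = ½
-6*D(o(n(6)), -5) - 1*180 = -6*1 - 1*180 = -6 - 180 = -186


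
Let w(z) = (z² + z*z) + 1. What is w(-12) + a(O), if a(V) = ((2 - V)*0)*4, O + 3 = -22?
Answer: 289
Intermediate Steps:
O = -25 (O = -3 - 22 = -25)
a(V) = 0 (a(V) = 0*4 = 0)
w(z) = 1 + 2*z² (w(z) = (z² + z²) + 1 = 2*z² + 1 = 1 + 2*z²)
w(-12) + a(O) = (1 + 2*(-12)²) + 0 = (1 + 2*144) + 0 = (1 + 288) + 0 = 289 + 0 = 289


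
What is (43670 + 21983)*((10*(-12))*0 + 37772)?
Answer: 2479845116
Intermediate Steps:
(43670 + 21983)*((10*(-12))*0 + 37772) = 65653*(-120*0 + 37772) = 65653*(0 + 37772) = 65653*37772 = 2479845116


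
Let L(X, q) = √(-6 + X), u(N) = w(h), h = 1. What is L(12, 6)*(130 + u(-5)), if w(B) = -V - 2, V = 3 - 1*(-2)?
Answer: 123*√6 ≈ 301.29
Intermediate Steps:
V = 5 (V = 3 + 2 = 5)
w(B) = -7 (w(B) = -1*5 - 2 = -5 - 2 = -7)
u(N) = -7
L(12, 6)*(130 + u(-5)) = √(-6 + 12)*(130 - 7) = √6*123 = 123*√6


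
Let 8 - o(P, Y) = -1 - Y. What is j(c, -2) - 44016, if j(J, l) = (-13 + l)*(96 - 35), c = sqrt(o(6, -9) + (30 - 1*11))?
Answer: -44931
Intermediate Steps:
o(P, Y) = 9 + Y (o(P, Y) = 8 - (-1 - Y) = 8 + (1 + Y) = 9 + Y)
c = sqrt(19) (c = sqrt((9 - 9) + (30 - 1*11)) = sqrt(0 + (30 - 11)) = sqrt(0 + 19) = sqrt(19) ≈ 4.3589)
j(J, l) = -793 + 61*l (j(J, l) = (-13 + l)*61 = -793 + 61*l)
j(c, -2) - 44016 = (-793 + 61*(-2)) - 44016 = (-793 - 122) - 44016 = -915 - 44016 = -44931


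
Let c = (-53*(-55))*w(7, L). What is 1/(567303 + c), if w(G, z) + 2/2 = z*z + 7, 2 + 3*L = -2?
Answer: 9/5309777 ≈ 1.6950e-6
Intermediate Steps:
L = -4/3 (L = -⅔ + (⅓)*(-2) = -⅔ - ⅔ = -4/3 ≈ -1.3333)
w(G, z) = 6 + z² (w(G, z) = -1 + (z*z + 7) = -1 + (z² + 7) = -1 + (7 + z²) = 6 + z²)
c = 204050/9 (c = (-53*(-55))*(6 + (-4/3)²) = 2915*(6 + 16/9) = 2915*(70/9) = 204050/9 ≈ 22672.)
1/(567303 + c) = 1/(567303 + 204050/9) = 1/(5309777/9) = 9/5309777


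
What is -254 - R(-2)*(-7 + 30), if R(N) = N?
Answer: -208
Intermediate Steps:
-254 - R(-2)*(-7 + 30) = -254 - (-2)*(-7 + 30) = -254 - (-2)*23 = -254 - 1*(-46) = -254 + 46 = -208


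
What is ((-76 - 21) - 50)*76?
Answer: -11172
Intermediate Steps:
((-76 - 21) - 50)*76 = (-97 - 50)*76 = -147*76 = -11172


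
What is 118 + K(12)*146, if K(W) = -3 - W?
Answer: -2072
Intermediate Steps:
118 + K(12)*146 = 118 + (-3 - 1*12)*146 = 118 + (-3 - 12)*146 = 118 - 15*146 = 118 - 2190 = -2072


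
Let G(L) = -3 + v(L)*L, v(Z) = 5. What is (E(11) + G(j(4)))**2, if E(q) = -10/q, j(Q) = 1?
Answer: 144/121 ≈ 1.1901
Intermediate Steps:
G(L) = -3 + 5*L
(E(11) + G(j(4)))**2 = (-10/11 + (-3 + 5*1))**2 = (-10*1/11 + (-3 + 5))**2 = (-10/11 + 2)**2 = (12/11)**2 = 144/121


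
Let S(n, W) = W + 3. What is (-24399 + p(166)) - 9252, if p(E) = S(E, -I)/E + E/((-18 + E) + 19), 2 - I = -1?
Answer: -5619551/167 ≈ -33650.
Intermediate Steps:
I = 3 (I = 2 - 1*(-1) = 2 + 1 = 3)
S(n, W) = 3 + W
p(E) = E/(1 + E) (p(E) = (3 - 1*3)/E + E/((-18 + E) + 19) = (3 - 3)/E + E/(1 + E) = 0/E + E/(1 + E) = 0 + E/(1 + E) = E/(1 + E))
(-24399 + p(166)) - 9252 = (-24399 + 166/(1 + 166)) - 9252 = (-24399 + 166/167) - 9252 = -4074467/167 - 9252 = -5619551/167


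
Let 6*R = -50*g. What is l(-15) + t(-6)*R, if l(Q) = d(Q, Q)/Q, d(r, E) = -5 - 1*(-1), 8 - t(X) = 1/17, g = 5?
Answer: -84307/255 ≈ -330.62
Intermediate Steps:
t(X) = 135/17 (t(X) = 8 - 1/17 = 135/17)
d(r, E) = -4 (d(r, E) = -5 + 1 = -4)
l(Q) = -4/Q
R = -125/3 (R = (-50*5)/6 = (⅙)*(-250) = -125/3 ≈ -41.667)
l(-15) + t(-6)*R = -4/(-15) + (135/17)*(-125/3) = -4*(-1/15) - 5625/17 = 4/15 - 5625/17 = -84307/255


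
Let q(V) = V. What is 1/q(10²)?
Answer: 1/100 ≈ 0.010000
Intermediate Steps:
1/q(10²) = 1/(10²) = 1/100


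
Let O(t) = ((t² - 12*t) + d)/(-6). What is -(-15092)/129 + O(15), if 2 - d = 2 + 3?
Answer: 14189/129 ≈ 109.99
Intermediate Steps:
d = -3 (d = 2 - (2 + 3) = 2 - 1*5 = 2 - 5 = -3)
O(t) = ½ + 2*t - t²/6 (O(t) = ((t² - 12*t) - 3)/(-6) = (-3 + t² - 12*t)*(-⅙) = ½ + 2*t - t²/6)
-(-15092)/129 + O(15) = -(-15092)/129 + (½ + 2*15 - ⅙*15²) = -(-15092)/129 + (½ + 30 - ⅙*225) = -98*(-154/129) + (½ + 30 - 75/2) = 15092/129 - 7 = 14189/129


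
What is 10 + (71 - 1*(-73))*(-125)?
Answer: -17990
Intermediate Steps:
10 + (71 - 1*(-73))*(-125) = 10 + (71 + 73)*(-125) = 10 + 144*(-125) = 10 - 18000 = -17990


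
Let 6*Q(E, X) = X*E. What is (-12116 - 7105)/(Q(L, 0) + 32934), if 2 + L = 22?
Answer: -6407/10978 ≈ -0.58362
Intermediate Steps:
L = 20 (L = -2 + 22 = 20)
Q(E, X) = E*X/6 (Q(E, X) = (X*E)/6 = (E*X)/6 = E*X/6)
(-12116 - 7105)/(Q(L, 0) + 32934) = (-12116 - 7105)/((⅙)*20*0 + 32934) = -19221/(0 + 32934) = -19221/32934 = -19221*1/32934 = -6407/10978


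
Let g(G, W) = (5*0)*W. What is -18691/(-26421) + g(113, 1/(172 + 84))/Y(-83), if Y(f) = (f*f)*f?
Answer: 18691/26421 ≈ 0.70743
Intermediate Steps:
Y(f) = f**3 (Y(f) = f**2*f = f**3)
g(G, W) = 0 (g(G, W) = 0*W = 0)
-18691/(-26421) + g(113, 1/(172 + 84))/Y(-83) = -18691/(-26421) + 0/((-83)**3) = -18691*(-1/26421) + 0/(-571787) = 18691/26421 + 0*(-1/571787) = 18691/26421 + 0 = 18691/26421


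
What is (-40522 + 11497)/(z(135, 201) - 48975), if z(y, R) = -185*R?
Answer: 1935/5744 ≈ 0.33687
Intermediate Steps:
(-40522 + 11497)/(z(135, 201) - 48975) = (-40522 + 11497)/(-185*201 - 48975) = -29025/(-37185 - 48975) = -29025/(-86160) = -29025*(-1/86160) = 1935/5744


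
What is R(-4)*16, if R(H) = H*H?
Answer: 256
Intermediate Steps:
R(H) = H**2
R(-4)*16 = (-4)**2*16 = 16*16 = 256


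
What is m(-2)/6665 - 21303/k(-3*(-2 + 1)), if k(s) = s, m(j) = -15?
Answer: -9465636/1333 ≈ -7101.0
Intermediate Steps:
m(-2)/6665 - 21303/k(-3*(-2 + 1)) = -15/6665 - 21303*(-1/(3*(-2 + 1))) = -15*1/6665 - 21303/((-3*(-1))) = -3/1333 - 21303/3 = -3/1333 - 21303*1/3 = -3/1333 - 7101 = -9465636/1333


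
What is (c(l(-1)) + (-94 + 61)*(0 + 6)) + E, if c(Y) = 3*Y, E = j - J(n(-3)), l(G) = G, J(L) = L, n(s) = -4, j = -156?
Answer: -353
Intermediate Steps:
E = -152 (E = -156 - 1*(-4) = -156 + 4 = -152)
(c(l(-1)) + (-94 + 61)*(0 + 6)) + E = (3*(-1) + (-94 + 61)*(0 + 6)) - 152 = (-3 - 33*6) - 152 = (-3 - 198) - 152 = -201 - 152 = -353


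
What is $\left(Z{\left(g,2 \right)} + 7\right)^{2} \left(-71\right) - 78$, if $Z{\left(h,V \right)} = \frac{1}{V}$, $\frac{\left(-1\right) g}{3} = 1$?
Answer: $- \frac{16287}{4} \approx -4071.8$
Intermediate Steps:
$g = -3$ ($g = \left(-3\right) 1 = -3$)
$\left(Z{\left(g,2 \right)} + 7\right)^{2} \left(-71\right) - 78 = \left(\frac{1}{2} + 7\right)^{2} \left(-71\right) - 78 = \left(\frac{15}{2}\right)^{2} \left(-71\right) - 78 = \frac{225}{4} \left(-71\right) - 78 = - \frac{15975}{4} - 78 = - \frac{16287}{4}$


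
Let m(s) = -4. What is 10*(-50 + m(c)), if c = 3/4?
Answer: -540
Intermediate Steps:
c = 3/4 (c = 3*(1/4) = 3/4 ≈ 0.75000)
10*(-50 + m(c)) = 10*(-50 - 4) = 10*(-54) = -540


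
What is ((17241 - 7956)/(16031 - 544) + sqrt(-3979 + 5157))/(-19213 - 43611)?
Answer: -9285/972955288 - sqrt(1178)/62824 ≈ -0.00055586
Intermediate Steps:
((17241 - 7956)/(16031 - 544) + sqrt(-3979 + 5157))/(-19213 - 43611) = (9285/15487 + sqrt(1178))/(-62824) = (9285*(1/15487) + sqrt(1178))*(-1/62824) = (9285/15487 + sqrt(1178))*(-1/62824) = -9285/972955288 - sqrt(1178)/62824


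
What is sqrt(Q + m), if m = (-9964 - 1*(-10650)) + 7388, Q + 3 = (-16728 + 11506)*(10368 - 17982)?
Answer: sqrt(39768379) ≈ 6306.2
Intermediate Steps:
Q = 39760305 (Q = -3 + (-16728 + 11506)*(10368 - 17982) = -3 - 5222*(-7614) = -3 + 39760308 = 39760305)
m = 8074 (m = (-9964 + 10650) + 7388 = 686 + 7388 = 8074)
sqrt(Q + m) = sqrt(39760305 + 8074) = sqrt(39768379)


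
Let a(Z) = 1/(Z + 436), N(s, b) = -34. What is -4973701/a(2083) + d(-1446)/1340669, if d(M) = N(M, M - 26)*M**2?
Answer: -16796910584187055/1340669 ≈ -1.2529e+10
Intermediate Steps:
a(Z) = 1/(436 + Z)
d(M) = -34*M**2
-4973701/a(2083) + d(-1446)/1340669 = -4973701/(1/(436 + 2083)) - 34*(-1446)**2/1340669 = -4973701/(1/2519) - 34*2090916*(1/1340669) = -4973701/1/2519 - 71091144*1/1340669 = -4973701*2519 - 71091144/1340669 = -12528752819 - 71091144/1340669 = -16796910584187055/1340669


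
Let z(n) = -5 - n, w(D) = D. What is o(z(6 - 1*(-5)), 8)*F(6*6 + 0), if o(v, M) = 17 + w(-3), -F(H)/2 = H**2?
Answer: -36288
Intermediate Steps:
F(H) = -2*H**2
o(v, M) = 14 (o(v, M) = 17 - 3 = 14)
o(z(6 - 1*(-5)), 8)*F(6*6 + 0) = 14*(-2*(6*6 + 0)**2) = 14*(-2*(36 + 0)**2) = 14*(-2*36**2) = 14*(-2*1296) = 14*(-2592) = -36288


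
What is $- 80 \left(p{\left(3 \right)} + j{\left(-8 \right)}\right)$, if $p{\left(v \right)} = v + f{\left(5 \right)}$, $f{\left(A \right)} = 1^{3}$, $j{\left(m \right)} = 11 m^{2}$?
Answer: $-56640$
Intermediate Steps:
$f{\left(A \right)} = 1$
$p{\left(v \right)} = 1 + v$ ($p{\left(v \right)} = v + 1 = 1 + v$)
$- 80 \left(p{\left(3 \right)} + j{\left(-8 \right)}\right) = - 80 \left(\left(1 + 3\right) + 11 \left(-8\right)^{2}\right) = - 80 \left(4 + 11 \cdot 64\right) = - 80 \left(4 + 704\right) = \left(-80\right) 708 = -56640$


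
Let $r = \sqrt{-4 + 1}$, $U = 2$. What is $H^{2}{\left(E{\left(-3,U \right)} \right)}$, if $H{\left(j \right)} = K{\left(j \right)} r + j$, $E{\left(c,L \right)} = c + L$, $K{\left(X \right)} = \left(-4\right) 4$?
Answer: $-767 + 32 i \sqrt{3} \approx -767.0 + 55.426 i$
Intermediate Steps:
$K{\left(X \right)} = -16$
$r = i \sqrt{3}$ ($r = \sqrt{-3} = i \sqrt{3} \approx 1.732 i$)
$E{\left(c,L \right)} = L + c$
$H{\left(j \right)} = j - 16 i \sqrt{3}$ ($H{\left(j \right)} = - 16 i \sqrt{3} + j = j - 16 i \sqrt{3}$)
$H^{2}{\left(E{\left(-3,U \right)} \right)} = \left(\left(2 - 3\right) - 16 i \sqrt{3}\right)^{2} = \left(-1 - 16 i \sqrt{3}\right)^{2}$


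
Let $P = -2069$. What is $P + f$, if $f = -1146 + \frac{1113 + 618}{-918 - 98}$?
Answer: $- \frac{3268171}{1016} \approx -3216.7$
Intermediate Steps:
$f = - \frac{1166067}{1016}$ ($f = -1146 + \frac{1731}{-1016} = -1146 + 1731 \left(- \frac{1}{1016}\right) = -1146 - \frac{1731}{1016} = - \frac{1166067}{1016} \approx -1147.7$)
$P + f = -2069 - \frac{1166067}{1016} = - \frac{3268171}{1016}$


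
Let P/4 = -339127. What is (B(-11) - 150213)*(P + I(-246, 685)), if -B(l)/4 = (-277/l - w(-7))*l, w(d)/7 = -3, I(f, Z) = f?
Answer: 201045164474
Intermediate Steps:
P = -1356508 (P = 4*(-339127) = -1356508)
w(d) = -21 (w(d) = 7*(-3) = -21)
B(l) = -4*l*(21 - 277/l) (B(l) = -4*(-277/l - 1*(-21))*l = -4*(-277/l + 21)*l = -4*(21 - 277/l)*l = -4*l*(21 - 277/l))
(B(-11) - 150213)*(P + I(-246, 685)) = ((1108 - 84*(-11)) - 150213)*(-1356508 - 246) = ((1108 + 924) - 150213)*(-1356754) = (2032 - 150213)*(-1356754) = -148181*(-1356754) = 201045164474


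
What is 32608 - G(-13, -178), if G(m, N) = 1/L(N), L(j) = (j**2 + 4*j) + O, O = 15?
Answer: 1010424095/30987 ≈ 32608.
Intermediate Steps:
L(j) = 15 + j**2 + 4*j (L(j) = (j**2 + 4*j) + 15 = 15 + j**2 + 4*j)
G(m, N) = 1/(15 + N**2 + 4*N)
32608 - G(-13, -178) = 32608 - 1/(15 + (-178)**2 + 4*(-178)) = 32608 - 1/(15 + 31684 - 712) = 32608 - 1/30987 = 1010424095/30987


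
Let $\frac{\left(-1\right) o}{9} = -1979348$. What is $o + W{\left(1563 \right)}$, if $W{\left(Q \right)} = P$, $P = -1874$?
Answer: $17812258$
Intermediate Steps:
$o = 17814132$ ($o = \left(-9\right) \left(-1979348\right) = 17814132$)
$W{\left(Q \right)} = -1874$
$o + W{\left(1563 \right)} = 17814132 - 1874 = 17812258$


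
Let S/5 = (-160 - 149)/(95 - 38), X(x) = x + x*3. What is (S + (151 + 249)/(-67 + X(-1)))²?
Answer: 1950547225/1819801 ≈ 1071.8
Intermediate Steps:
X(x) = 4*x (X(x) = x + 3*x = 4*x)
S = -515/19 (S = 5*((-160 - 149)/(95 - 38)) = 5*(-309/57) = 5*(-309*1/57) = 5*(-103/19) = -515/19 ≈ -27.105)
(S + (151 + 249)/(-67 + X(-1)))² = (-515/19 + (151 + 249)/(-67 + 4*(-1)))² = (-515/19 + 400/(-67 - 4))² = (-515/19 + 400/(-71))² = (-515/19 + 400*(-1/71))² = (-515/19 - 400/71)² = (-44165/1349)² = 1950547225/1819801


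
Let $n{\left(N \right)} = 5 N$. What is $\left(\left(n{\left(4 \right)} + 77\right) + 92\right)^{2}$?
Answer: $35721$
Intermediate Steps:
$\left(\left(n{\left(4 \right)} + 77\right) + 92\right)^{2} = \left(\left(5 \cdot 4 + 77\right) + 92\right)^{2} = \left(\left(20 + 77\right) + 92\right)^{2} = \left(97 + 92\right)^{2} = 189^{2} = 35721$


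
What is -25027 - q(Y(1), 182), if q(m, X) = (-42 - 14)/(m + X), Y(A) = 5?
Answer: -4679993/187 ≈ -25027.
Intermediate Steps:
q(m, X) = -56/(X + m)
-25027 - q(Y(1), 182) = -25027 - (-56)/(182 + 5) = -25027 - (-56)/187 = -25027 - 1*(-56/187) = -25027 + 56/187 = -4679993/187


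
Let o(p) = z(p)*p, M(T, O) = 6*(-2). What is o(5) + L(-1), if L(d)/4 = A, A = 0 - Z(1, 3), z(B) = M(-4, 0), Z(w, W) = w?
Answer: -64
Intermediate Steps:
M(T, O) = -12
z(B) = -12
o(p) = -12*p
A = -1 (A = 0 - 1*1 = 0 - 1 = -1)
L(d) = -4 (L(d) = 4*(-1) = -4)
o(5) + L(-1) = -12*5 - 4 = -60 - 4 = -64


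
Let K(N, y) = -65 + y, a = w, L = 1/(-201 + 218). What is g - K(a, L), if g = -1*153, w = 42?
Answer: -1497/17 ≈ -88.059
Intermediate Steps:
L = 1/17 ≈ 0.058824
a = 42
g = -153
g - K(a, L) = -153 - (-65 + 1/17) = -153 - 1*(-1104/17) = -153 + 1104/17 = -1497/17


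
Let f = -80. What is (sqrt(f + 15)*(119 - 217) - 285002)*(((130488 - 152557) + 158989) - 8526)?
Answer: -36592546788 - 12582612*I*sqrt(65) ≈ -3.6593e+10 - 1.0144e+8*I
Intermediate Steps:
(sqrt(f + 15)*(119 - 217) - 285002)*(((130488 - 152557) + 158989) - 8526) = (sqrt(-80 + 15)*(119 - 217) - 285002)*(((130488 - 152557) + 158989) - 8526) = (sqrt(-65)*(-98) - 285002)*((-22069 + 158989) - 8526) = ((I*sqrt(65))*(-98) - 285002)*(136920 - 8526) = (-98*I*sqrt(65) - 285002)*128394 = (-285002 - 98*I*sqrt(65))*128394 = -36592546788 - 12582612*I*sqrt(65)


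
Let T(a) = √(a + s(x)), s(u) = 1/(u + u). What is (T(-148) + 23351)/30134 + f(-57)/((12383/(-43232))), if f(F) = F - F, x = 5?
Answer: 1229/1586 + I*√14790/301340 ≈ 0.77491 + 0.00040358*I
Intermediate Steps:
s(u) = 1/(2*u)
T(a) = √(⅒ + a) (T(a) = √(a + (½)/5) = √(a + (½)*(⅕)) = √(a + ⅒) = √(⅒ + a))
f(F) = 0
(T(-148) + 23351)/30134 + f(-57)/((12383/(-43232))) = (√(10 + 100*(-148))/10 + 23351)/30134 + 0/((12383/(-43232))) = (√(10 - 14800)/10 + 23351)*(1/30134) + 0/((12383*(-1/43232))) = (√(-14790)/10 + 23351)*(1/30134) + 0/(-1769/6176) = ((I*√14790)/10 + 23351)*(1/30134) + 0*(-6176/1769) = (I*√14790/10 + 23351)*(1/30134) + 0 = (23351 + I*√14790/10)*(1/30134) + 0 = (1229/1586 + I*√14790/301340) + 0 = 1229/1586 + I*√14790/301340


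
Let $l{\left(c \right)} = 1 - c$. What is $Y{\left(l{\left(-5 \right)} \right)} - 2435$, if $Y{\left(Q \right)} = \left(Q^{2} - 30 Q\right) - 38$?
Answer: $-2617$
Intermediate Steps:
$Y{\left(Q \right)} = -38 + Q^{2} - 30 Q$
$Y{\left(l{\left(-5 \right)} \right)} - 2435 = \left(-38 + \left(1 - -5\right)^{2} - 30 \left(1 - -5\right)\right) - 2435 = \left(-38 + \left(1 + 5\right)^{2} - 30 \left(1 + 5\right)\right) - 2435 = \left(-38 + 6^{2} - 180\right) - 2435 = \left(-38 + 36 - 180\right) - 2435 = -182 - 2435 = -2617$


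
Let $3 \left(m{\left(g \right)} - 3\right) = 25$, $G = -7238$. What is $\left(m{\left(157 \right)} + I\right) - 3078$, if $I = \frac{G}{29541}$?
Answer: $- \frac{90599638}{29541} \approx -3066.9$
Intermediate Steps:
$I = - \frac{7238}{29541} \approx -0.24502$
$m{\left(g \right)} = \frac{34}{3}$ ($m{\left(g \right)} = 3 + \frac{1}{3} \cdot 25 = 3 + \frac{25}{3} = \frac{34}{3}$)
$\left(m{\left(157 \right)} + I\right) - 3078 = \left(\frac{34}{3} - \frac{7238}{29541}\right) - 3078 = \frac{327560}{29541} - 3078 = - \frac{90599638}{29541}$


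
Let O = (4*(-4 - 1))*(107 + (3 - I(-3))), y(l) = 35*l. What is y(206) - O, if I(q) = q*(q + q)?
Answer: 9050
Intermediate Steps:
I(q) = 2*q**2 (I(q) = q*(2*q) = 2*q**2)
O = -1840 (O = (4*(-4 - 1))*(107 + (3 - 2*(-3)**2)) = (4*(-5))*(107 + (3 - 2*9)) = -20*(107 + (3 - 1*18)) = -20*(107 + (3 - 18)) = -20*(107 - 15) = -20*92 = -1840)
y(206) - O = 35*206 - 1*(-1840) = 7210 + 1840 = 9050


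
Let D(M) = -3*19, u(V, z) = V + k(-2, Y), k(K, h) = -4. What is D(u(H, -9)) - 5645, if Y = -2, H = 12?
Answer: -5702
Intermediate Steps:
u(V, z) = -4 + V (u(V, z) = V - 4 = -4 + V)
D(M) = -57
D(u(H, -9)) - 5645 = -57 - 5645 = -5702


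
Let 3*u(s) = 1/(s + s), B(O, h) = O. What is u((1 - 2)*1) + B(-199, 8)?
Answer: -1195/6 ≈ -199.17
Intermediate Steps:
u(s) = 1/(6*s) (u(s) = 1/(3*(s + s)) = 1/(3*((2*s))) = (1/(2*s))/3 = 1/(6*s))
u((1 - 2)*1) + B(-199, 8) = 1/(6*(((1 - 2)*1))) - 199 = 1/(6*((-1*1))) - 199 = (1/6)/(-1) - 199 = (1/6)*(-1) - 199 = -1/6 - 199 = -1195/6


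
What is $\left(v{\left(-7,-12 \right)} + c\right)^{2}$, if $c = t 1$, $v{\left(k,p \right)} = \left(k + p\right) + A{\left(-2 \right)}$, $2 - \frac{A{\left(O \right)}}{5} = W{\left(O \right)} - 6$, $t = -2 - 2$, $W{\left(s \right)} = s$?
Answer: $729$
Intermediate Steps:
$t = -4$ ($t = -2 - 2 = -4$)
$A{\left(O \right)} = 40 - 5 O$ ($A{\left(O \right)} = 10 - 5 \left(O - 6\right) = 10 - 5 \left(-6 + O\right) = 10 - \left(-30 + 5 O\right) = 40 - 5 O$)
$v{\left(k,p \right)} = 50 + k + p$ ($v{\left(k,p \right)} = \left(k + p\right) + \left(40 - -10\right) = \left(k + p\right) + \left(40 + 10\right) = \left(k + p\right) + 50 = 50 + k + p$)
$c = -4$ ($c = \left(-4\right) 1 = -4$)
$\left(v{\left(-7,-12 \right)} + c\right)^{2} = \left(\left(50 - 7 - 12\right) - 4\right)^{2} = \left(31 - 4\right)^{2} = 27^{2} = 729$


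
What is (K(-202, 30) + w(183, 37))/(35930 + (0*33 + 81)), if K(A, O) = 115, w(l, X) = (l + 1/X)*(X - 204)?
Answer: -1126669/1332407 ≈ -0.84559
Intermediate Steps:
w(l, X) = (-204 + X)*(l + 1/X) (w(l, X) = (l + 1/X)*(-204 + X) = (-204 + X)*(l + 1/X))
(K(-202, 30) + w(183, 37))/(35930 + (0*33 + 81)) = (115 + (1 - 204*183 - 204/37 + 37*183))/(35930 + (0*33 + 81)) = (115 + (1 - 37332 - 204*1/37 + 6771))/(35930 + (0 + 81)) = (115 + (1 - 37332 - 204/37 + 6771))/(35930 + 81) = (115 - 1130924/37)/36011 = -1126669/37*1/36011 = -1126669/1332407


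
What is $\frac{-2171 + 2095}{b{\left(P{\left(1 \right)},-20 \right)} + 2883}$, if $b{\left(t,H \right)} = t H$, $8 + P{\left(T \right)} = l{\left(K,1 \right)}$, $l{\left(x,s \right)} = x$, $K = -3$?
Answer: $- \frac{76}{3103} \approx -0.024492$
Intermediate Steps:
$P{\left(T \right)} = -11$ ($P{\left(T \right)} = -8 - 3 = -11$)
$b{\left(t,H \right)} = H t$
$\frac{-2171 + 2095}{b{\left(P{\left(1 \right)},-20 \right)} + 2883} = \frac{-2171 + 2095}{\left(-20\right) \left(-11\right) + 2883} = - \frac{76}{220 + 2883} = - \frac{76}{3103}$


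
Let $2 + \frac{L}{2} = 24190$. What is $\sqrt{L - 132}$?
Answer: $2 \sqrt{12061} \approx 219.65$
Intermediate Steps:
$L = 48376$ ($L = -4 + 2 \cdot 24190 = -4 + 48380 = 48376$)
$\sqrt{L - 132} = \sqrt{48376 - 132} = \sqrt{48244} = 2 \sqrt{12061}$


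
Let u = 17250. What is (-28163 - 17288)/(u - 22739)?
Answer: 45451/5489 ≈ 8.2804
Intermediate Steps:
(-28163 - 17288)/(u - 22739) = (-28163 - 17288)/(17250 - 22739) = -45451/(-5489) = -45451*(-1/5489) = 45451/5489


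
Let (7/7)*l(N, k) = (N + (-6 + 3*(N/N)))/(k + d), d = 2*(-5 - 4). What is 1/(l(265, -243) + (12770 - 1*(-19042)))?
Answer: 261/8302670 ≈ 3.1436e-5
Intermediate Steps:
d = -18 (d = 2*(-9) = -18)
l(N, k) = (-3 + N)/(-18 + k) (l(N, k) = (N + (-6 + 3*(N/N)))/(k - 18) = (N + (-6 + 3*1))/(-18 + k) = (N + (-6 + 3))/(-18 + k) = (N - 3)/(-18 + k) = (-3 + N)/(-18 + k))
1/(l(265, -243) + (12770 - 1*(-19042))) = 1/((-3 + 265)/(-18 - 243) + (12770 - 1*(-19042))) = 1/(262/(-261) + (12770 + 19042)) = 1/(-1/261*262 + 31812) = 1/(-262/261 + 31812) = 1/(8302670/261) = 261/8302670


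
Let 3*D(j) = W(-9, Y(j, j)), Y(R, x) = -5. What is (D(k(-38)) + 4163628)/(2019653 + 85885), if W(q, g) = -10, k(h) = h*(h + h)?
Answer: 6245437/3158307 ≈ 1.9775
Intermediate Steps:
k(h) = 2*h² (k(h) = h*(2*h) = 2*h²)
D(j) = -10/3 (D(j) = (⅓)*(-10) = -10/3)
(D(k(-38)) + 4163628)/(2019653 + 85885) = (-10/3 + 4163628)/(2019653 + 85885) = (12490874/3)/2105538 = (12490874/3)*(1/2105538) = 6245437/3158307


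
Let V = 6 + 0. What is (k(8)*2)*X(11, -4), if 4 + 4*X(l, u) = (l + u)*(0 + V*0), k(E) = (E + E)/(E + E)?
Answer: -2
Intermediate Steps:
V = 6
k(E) = 1 (k(E) = (2*E)/((2*E)) = (2*E)*(1/(2*E)) = 1)
X(l, u) = -1 (X(l, u) = -1 + ((l + u)*(0 + 6*0))/4 = -1 + ((l + u)*(0 + 0))/4 = -1 + ((l + u)*0)/4 = -1 + (¼)*0 = -1 + 0 = -1)
(k(8)*2)*X(11, -4) = (1*2)*(-1) = 2*(-1) = -2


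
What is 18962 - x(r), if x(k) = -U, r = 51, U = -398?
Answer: 18564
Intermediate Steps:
x(k) = 398 (x(k) = -1*(-398) = 398)
18962 - x(r) = 18962 - 1*398 = 18962 - 398 = 18564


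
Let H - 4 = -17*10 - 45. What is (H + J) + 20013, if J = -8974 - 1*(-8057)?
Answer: 18885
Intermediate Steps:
H = -211 (H = 4 + (-17*10 - 45) = 4 + (-170 - 45) = 4 - 215 = -211)
J = -917 (J = -8974 + 8057 = -917)
(H + J) + 20013 = (-211 - 917) + 20013 = -1128 + 20013 = 18885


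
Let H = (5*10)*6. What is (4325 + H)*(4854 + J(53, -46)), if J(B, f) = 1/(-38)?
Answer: 853085875/38 ≈ 2.2450e+7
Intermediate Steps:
J(B, f) = -1/38
H = 300 (H = 50*6 = 300)
(4325 + H)*(4854 + J(53, -46)) = (4325 + 300)*(4854 - 1/38) = 4625*(184451/38) = 853085875/38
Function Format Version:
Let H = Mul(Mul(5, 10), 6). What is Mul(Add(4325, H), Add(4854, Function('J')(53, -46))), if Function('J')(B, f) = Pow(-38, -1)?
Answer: Rational(853085875, 38) ≈ 2.2450e+7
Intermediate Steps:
Function('J')(B, f) = Rational(-1, 38)
H = 300 (H = Mul(50, 6) = 300)
Mul(Add(4325, H), Add(4854, Function('J')(53, -46))) = Mul(Add(4325, 300), Add(4854, Rational(-1, 38))) = Mul(4625, Rational(184451, 38)) = Rational(853085875, 38)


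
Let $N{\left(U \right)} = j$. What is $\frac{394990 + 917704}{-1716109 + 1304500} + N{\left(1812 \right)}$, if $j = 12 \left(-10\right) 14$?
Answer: $- \frac{692815814}{411609} \approx -1683.2$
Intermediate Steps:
$j = -1680$ ($j = \left(-120\right) 14 = -1680$)
$N{\left(U \right)} = -1680$
$\frac{394990 + 917704}{-1716109 + 1304500} + N{\left(1812 \right)} = \frac{394990 + 917704}{-1716109 + 1304500} - 1680 = \frac{1312694}{-411609} - 1680 = 1312694 \left(- \frac{1}{411609}\right) - 1680 = - \frac{1312694}{411609} - 1680 = - \frac{692815814}{411609}$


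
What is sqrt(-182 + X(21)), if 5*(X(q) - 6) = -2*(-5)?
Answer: I*sqrt(174) ≈ 13.191*I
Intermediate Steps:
X(q) = 8 (X(q) = 6 + (-2*(-5))/5 = 6 + (1/5)*10 = 6 + 2 = 8)
sqrt(-182 + X(21)) = sqrt(-182 + 8) = sqrt(-174) = I*sqrt(174)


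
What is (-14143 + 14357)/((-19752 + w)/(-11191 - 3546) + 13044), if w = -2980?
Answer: 1576859/96126080 ≈ 0.016404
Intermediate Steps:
(-14143 + 14357)/((-19752 + w)/(-11191 - 3546) + 13044) = (-14143 + 14357)/((-19752 - 2980)/(-11191 - 3546) + 13044) = 214/(-22732/(-14737) + 13044) = 214/(-22732*(-1/14737) + 13044) = 214/(22732/14737 + 13044) = 214/(192252160/14737) = 214*(14737/192252160) = 1576859/96126080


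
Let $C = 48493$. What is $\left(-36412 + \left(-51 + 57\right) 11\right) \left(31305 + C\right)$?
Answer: $-2900338108$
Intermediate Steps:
$\left(-36412 + \left(-51 + 57\right) 11\right) \left(31305 + C\right) = \left(-36412 + \left(-51 + 57\right) 11\right) \left(31305 + 48493\right) = \left(-36412 + 6 \cdot 11\right) 79798 = \left(-36412 + 66\right) 79798 = \left(-36346\right) 79798 = -2900338108$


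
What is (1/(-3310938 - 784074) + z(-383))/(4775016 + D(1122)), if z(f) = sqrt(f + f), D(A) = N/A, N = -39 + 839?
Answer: -187/3656551388377504 + 561*I*sqrt(766)/2678784376 ≈ -5.1141e-14 + 5.7962e-6*I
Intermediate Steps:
N = 800
D(A) = 800/A
z(f) = sqrt(2)*sqrt(f) (z(f) = sqrt(2*f) = sqrt(2)*sqrt(f))
(1/(-3310938 - 784074) + z(-383))/(4775016 + D(1122)) = (1/(-3310938 - 784074) + sqrt(2)*sqrt(-383))/(4775016 + 800/1122) = (1/(-4095012) + sqrt(2)*(I*sqrt(383)))/(4775016 + 800*(1/1122)) = (-1/4095012 + I*sqrt(766))/(4775016 + 400/561) = (-1/4095012 + I*sqrt(766))/(2678784376/561) = (-1/4095012 + I*sqrt(766))*(561/2678784376) = -187/3656551388377504 + 561*I*sqrt(766)/2678784376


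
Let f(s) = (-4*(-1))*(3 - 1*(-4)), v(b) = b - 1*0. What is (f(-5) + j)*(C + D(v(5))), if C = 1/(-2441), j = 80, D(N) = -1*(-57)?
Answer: 15026688/2441 ≈ 6156.0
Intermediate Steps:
v(b) = b (v(b) = b + 0 = b)
D(N) = 57
f(s) = 28 (f(s) = 4*(3 + 4) = 4*7 = 28)
C = -1/2441 ≈ -0.00040967
(f(-5) + j)*(C + D(v(5))) = (28 + 80)*(-1/2441 + 57) = 108*(139136/2441) = 15026688/2441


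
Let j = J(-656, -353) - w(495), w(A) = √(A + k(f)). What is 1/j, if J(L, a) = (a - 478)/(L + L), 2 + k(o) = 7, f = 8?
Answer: -1090272/859981439 - 17213440*√5/859981439 ≈ -0.046025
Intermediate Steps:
k(o) = 5 (k(o) = -2 + 7 = 5)
J(L, a) = (-478 + a)/(2*L) (J(L, a) = (-478 + a)/((2*L)) = (-478 + a)*(1/(2*L)) = (-478 + a)/(2*L))
w(A) = √(5 + A) (w(A) = √(A + 5) = √(5 + A))
j = 831/1312 - 10*√5 (j = (½)*(-478 - 353)/(-656) - √(5 + 495) = (½)*(-1/656)*(-831) - √500 = 831/1312 - 10*√5 ≈ -21.727)
1/j = 1/(831/1312 - 10*√5)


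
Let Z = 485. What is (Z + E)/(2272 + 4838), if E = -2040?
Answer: -311/1422 ≈ -0.21871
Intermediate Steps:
(Z + E)/(2272 + 4838) = (485 - 2040)/(2272 + 4838) = -1555/7110 = -1555*1/7110 = -311/1422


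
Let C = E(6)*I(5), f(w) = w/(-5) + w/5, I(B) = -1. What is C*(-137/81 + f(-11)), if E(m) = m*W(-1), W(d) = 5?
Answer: 1370/27 ≈ 50.741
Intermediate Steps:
f(w) = 0 (f(w) = w*(-⅕) + w*(⅕) = -w/5 + w/5 = 0)
E(m) = 5*m (E(m) = m*5 = 5*m)
C = -30 (C = (5*6)*(-1) = 30*(-1) = -30)
C*(-137/81 + f(-11)) = -30*(-137/81 + 0) = -30*(-137/81) = 1370/27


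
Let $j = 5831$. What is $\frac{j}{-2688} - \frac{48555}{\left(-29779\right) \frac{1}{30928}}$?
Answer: $\frac{576631465453}{11435136} \approx 50426.0$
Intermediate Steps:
$\frac{j}{-2688} - \frac{48555}{\left(-29779\right) \frac{1}{30928}} = \frac{5831}{-2688} - \frac{48555}{\left(-29779\right) \frac{1}{30928}} = 5831 \left(- \frac{1}{2688}\right) - \frac{48555}{\left(-29779\right) \frac{1}{30928}} = - \frac{833}{384} - \frac{48555}{- \frac{29779}{30928}} = - \frac{833}{384} - - \frac{1501709040}{29779} = - \frac{833}{384} + \frac{1501709040}{29779} = \frac{576631465453}{11435136}$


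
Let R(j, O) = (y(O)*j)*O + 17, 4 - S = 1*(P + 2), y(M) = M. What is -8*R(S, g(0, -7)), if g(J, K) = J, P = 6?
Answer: -136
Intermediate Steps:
S = -4 (S = 4 - (6 + 2) = 4 - 8 = -4)
R(j, O) = 17 + j*O² (R(j, O) = (O*j)*O + 17 = j*O² + 17 = 17 + j*O²)
-8*R(S, g(0, -7)) = -8*(17 - 4*0²) = -8*(17 - 4*0) = -8*(17 + 0) = -8*17 = -136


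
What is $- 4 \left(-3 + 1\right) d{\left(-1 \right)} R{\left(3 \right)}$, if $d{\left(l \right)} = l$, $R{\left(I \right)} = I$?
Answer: $-24$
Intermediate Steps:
$- 4 \left(-3 + 1\right) d{\left(-1 \right)} R{\left(3 \right)} = - 4 \left(-3 + 1\right) \left(-1\right) 3 = \left(-4\right) \left(-2\right) \left(-1\right) 3 = 8 \left(-1\right) 3 = \left(-8\right) 3 = -24$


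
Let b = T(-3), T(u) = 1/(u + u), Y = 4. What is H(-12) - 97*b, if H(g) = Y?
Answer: 121/6 ≈ 20.167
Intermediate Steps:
H(g) = 4
T(u) = 1/(2*u)
b = -⅙ (b = (½)/(-3) = (½)*(-⅓) = -⅙ ≈ -0.16667)
H(-12) - 97*b = 4 - 97*(-⅙) = 4 + 97/6 = 121/6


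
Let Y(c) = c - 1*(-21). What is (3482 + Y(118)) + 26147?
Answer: 29768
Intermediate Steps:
Y(c) = 21 + c (Y(c) = c + 21 = 21 + c)
(3482 + Y(118)) + 26147 = (3482 + (21 + 118)) + 26147 = (3482 + 139) + 26147 = 3621 + 26147 = 29768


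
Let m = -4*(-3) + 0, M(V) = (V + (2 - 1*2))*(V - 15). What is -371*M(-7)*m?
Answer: -685608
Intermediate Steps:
M(V) = V*(-15 + V) (M(V) = (V + (2 - 2))*(-15 + V) = (V + 0)*(-15 + V) = V*(-15 + V))
m = 12 (m = 12 + 0 = 12)
-371*M(-7)*m = -371*(-7*(-15 - 7))*12 = -371*(-7*(-22))*12 = -57134*12 = -371*1848 = -685608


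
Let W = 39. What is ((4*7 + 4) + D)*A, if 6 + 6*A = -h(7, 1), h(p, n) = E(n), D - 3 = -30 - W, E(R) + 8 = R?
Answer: -17/3 ≈ -5.6667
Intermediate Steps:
E(R) = -8 + R
D = -66 (D = 3 + (-30 - 1*39) = 3 + (-30 - 39) = 3 - 69 = -66)
h(p, n) = -8 + n
A = 1/6 (A = -1 + (-(-8 + 1))/6 = -1 + (-1*(-7))/6 = -1 + (1/6)*7 = -1 + 7/6 = 1/6 ≈ 0.16667)
((4*7 + 4) + D)*A = ((4*7 + 4) - 66)*(1/6) = ((28 + 4) - 66)*(1/6) = (32 - 66)*(1/6) = -34*1/6 = -17/3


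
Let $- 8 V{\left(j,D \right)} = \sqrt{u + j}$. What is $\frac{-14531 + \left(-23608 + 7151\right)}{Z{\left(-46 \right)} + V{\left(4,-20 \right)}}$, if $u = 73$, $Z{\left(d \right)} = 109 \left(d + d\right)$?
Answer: $\frac{19887850496}{6435890099} - \frac{247904 \sqrt{77}}{6435890099} \approx 3.0898$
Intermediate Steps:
$Z{\left(d \right)} = 218 d$ ($Z{\left(d \right)} = 109 \cdot 2 d = 218 d$)
$V{\left(j,D \right)} = - \frac{\sqrt{73 + j}}{8}$
$\frac{-14531 + \left(-23608 + 7151\right)}{Z{\left(-46 \right)} + V{\left(4,-20 \right)}} = \frac{-14531 + \left(-23608 + 7151\right)}{218 \left(-46\right) - \frac{\sqrt{73 + 4}}{8}} = \frac{-14531 - 16457}{-10028 - \frac{\sqrt{77}}{8}} = - \frac{30988}{-10028 - \frac{\sqrt{77}}{8}}$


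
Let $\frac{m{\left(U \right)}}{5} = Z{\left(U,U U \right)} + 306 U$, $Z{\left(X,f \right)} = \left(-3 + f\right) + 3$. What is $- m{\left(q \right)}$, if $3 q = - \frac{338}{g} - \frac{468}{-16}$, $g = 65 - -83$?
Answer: $- \frac{2790806525}{197136} \approx -14157.0$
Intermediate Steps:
$g = 148$ ($g = 65 + 83 = 148$)
$Z{\left(X,f \right)} = f$
$q = \frac{3991}{444}$ ($q = \frac{- \frac{338}{148} - \frac{468}{-16}}{3} = \frac{\left(-338\right) \frac{1}{148} - - \frac{117}{4}}{3} = \frac{- \frac{169}{74} + \frac{117}{4}}{3} = \frac{1}{3} \cdot \frac{3991}{148} = \frac{3991}{444} \approx 8.9887$)
$m{\left(U \right)} = 5 U^{2} + 1530 U$ ($m{\left(U \right)} = 5 \left(U U + 306 U\right) = 5 \left(U^{2} + 306 U\right) = 5 U^{2} + 1530 U$)
$- m{\left(q \right)} = - \frac{5 \cdot 3991 \left(306 + \frac{3991}{444}\right)}{444} = - \frac{5 \cdot 3991 \cdot 139855}{444 \cdot 444} = \left(-1\right) \frac{2790806525}{197136} = - \frac{2790806525}{197136}$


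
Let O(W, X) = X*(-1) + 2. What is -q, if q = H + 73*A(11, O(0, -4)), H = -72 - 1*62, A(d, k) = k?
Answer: -304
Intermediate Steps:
O(W, X) = 2 - X (O(W, X) = -X + 2 = 2 - X)
H = -134 (H = -72 - 62 = -134)
q = 304 (q = -134 + 73*(2 - 1*(-4)) = -134 + 73*(2 + 4) = -134 + 73*6 = -134 + 438 = 304)
-q = -1*304 = -304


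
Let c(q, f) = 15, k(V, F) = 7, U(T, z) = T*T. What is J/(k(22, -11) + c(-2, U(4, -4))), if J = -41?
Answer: -41/22 ≈ -1.8636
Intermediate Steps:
U(T, z) = T²
J/(k(22, -11) + c(-2, U(4, -4))) = -41/(7 + 15) = -41/22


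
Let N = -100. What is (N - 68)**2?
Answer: 28224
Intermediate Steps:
(N - 68)**2 = (-100 - 68)**2 = (-168)**2 = 28224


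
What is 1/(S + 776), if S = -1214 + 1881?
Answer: 1/1443 ≈ 0.00069300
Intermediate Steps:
S = 667
1/(S + 776) = 1/(667 + 776) = 1/1443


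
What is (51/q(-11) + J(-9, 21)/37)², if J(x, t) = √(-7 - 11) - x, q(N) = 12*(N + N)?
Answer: -112823/10601536 + 489*I*√2/60236 ≈ -0.010642 + 0.011481*I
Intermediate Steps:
q(N) = 24*N (q(N) = 12*(2*N) = 24*N)
J(x, t) = -x + 3*I*√2 (J(x, t) = √(-18) - x = 3*I*√2 - x = -x + 3*I*√2)
(51/q(-11) + J(-9, 21)/37)² = (51/((24*(-11))) + (-1*(-9) + 3*I*√2)/37)² = (51/(-264) + (9 + 3*I*√2)*(1/37))² = (51*(-1/264) + (9/37 + 3*I*√2/37))² = (-17/88 + (9/37 + 3*I*√2/37))² = (163/3256 + 3*I*√2/37)²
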